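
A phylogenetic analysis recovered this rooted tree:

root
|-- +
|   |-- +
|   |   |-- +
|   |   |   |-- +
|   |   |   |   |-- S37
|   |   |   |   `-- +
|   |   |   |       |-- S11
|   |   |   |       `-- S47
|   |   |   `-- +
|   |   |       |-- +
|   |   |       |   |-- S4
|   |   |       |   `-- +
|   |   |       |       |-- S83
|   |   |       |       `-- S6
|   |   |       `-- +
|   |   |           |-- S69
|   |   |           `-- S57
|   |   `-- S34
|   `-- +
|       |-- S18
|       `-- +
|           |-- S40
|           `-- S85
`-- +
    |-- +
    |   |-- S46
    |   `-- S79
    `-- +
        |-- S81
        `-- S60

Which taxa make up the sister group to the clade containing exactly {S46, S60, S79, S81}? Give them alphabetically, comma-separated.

The clade containing exactly {S46, S60, S79, S81} attaches directly to the root of the tree.
The other lineage descending from that same node — the sister group — is ((((S37,(S11,S47)),((S4,(S83,S6)),(S69,S57))),S34),(S18,(S40,S85))); its 12 tips in alphabetical order are the answer.

S11, S18, S34, S37, S4, S40, S47, S57, S6, S69, S83, S85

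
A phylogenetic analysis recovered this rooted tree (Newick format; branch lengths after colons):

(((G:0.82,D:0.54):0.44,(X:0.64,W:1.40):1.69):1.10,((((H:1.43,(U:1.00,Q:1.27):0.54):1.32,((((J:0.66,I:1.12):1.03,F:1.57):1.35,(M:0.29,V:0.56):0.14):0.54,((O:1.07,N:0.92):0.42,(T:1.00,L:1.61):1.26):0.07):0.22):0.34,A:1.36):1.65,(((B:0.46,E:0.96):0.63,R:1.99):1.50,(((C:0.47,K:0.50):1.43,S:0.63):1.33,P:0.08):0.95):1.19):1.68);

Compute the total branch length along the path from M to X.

The path runs M → … → MRCA → … → X; the MRCA is the root of the tree.
Branch lengths along that path: 0.29 + 0.14 + 0.54 + 0.22 + 0.34 + 1.65 + 1.68 + 1.10 + 1.69 + 0.64 = 8.29.

8.29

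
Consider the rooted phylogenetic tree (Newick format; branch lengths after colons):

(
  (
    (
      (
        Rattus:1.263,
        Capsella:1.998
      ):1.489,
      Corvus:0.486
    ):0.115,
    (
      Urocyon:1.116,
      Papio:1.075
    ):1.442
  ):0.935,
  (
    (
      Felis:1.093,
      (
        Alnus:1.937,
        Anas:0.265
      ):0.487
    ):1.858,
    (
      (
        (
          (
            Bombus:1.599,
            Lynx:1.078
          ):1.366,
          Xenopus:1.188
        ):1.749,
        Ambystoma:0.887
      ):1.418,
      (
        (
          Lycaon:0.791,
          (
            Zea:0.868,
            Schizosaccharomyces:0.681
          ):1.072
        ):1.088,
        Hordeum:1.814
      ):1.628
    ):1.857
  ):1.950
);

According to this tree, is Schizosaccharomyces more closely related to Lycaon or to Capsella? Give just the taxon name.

The MRCA of Schizosaccharomyces and Lycaon subtends (Lycaon,(Zea,Schizosaccharomyces)) (3 taxa).
The MRCA of Schizosaccharomyces and Capsella is the root, subtending the entire tree (16 taxa).
The first is nested inside the second, so Schizosaccharomyces shares a more recent common ancestor with Lycaon.

Lycaon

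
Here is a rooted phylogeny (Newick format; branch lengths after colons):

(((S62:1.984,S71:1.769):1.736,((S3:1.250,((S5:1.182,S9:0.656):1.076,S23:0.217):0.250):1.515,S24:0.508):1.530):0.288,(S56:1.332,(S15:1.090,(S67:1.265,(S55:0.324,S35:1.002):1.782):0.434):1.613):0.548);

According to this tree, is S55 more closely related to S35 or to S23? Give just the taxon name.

The MRCA of S55 and S35 subtends (S55,S35) (2 taxa).
The MRCA of S55 and S23 is the root, subtending the entire tree (12 taxa).
The first is nested inside the second, so S55 shares a more recent common ancestor with S35.

S35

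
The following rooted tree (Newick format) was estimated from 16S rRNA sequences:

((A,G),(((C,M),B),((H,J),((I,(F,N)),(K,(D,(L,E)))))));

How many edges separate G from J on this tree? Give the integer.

The MRCA of G and J is the root of the tree.
From G up to that node: 2 branches. From J up to the same node: 4 branches. Total: 2 + 4 = 6.

6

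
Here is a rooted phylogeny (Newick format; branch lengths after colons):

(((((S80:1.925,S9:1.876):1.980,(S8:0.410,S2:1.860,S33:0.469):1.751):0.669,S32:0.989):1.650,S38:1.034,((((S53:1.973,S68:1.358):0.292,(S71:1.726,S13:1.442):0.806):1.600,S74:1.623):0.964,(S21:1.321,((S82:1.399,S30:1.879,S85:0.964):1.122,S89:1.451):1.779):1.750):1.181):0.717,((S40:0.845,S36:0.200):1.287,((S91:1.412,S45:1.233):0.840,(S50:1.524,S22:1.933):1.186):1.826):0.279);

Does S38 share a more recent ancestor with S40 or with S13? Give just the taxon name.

The MRCA of S38 and S13 subtends ((((S80,S9),(S8,S2,S33)),S32),S38,((((S53,S68),(S71,S13)),S74),(S21,((S82,S30,S85),S89)))) (17 taxa).
The MRCA of S38 and S40 is the root, subtending the entire tree (23 taxa).
The first is nested inside the second, so S38 shares a more recent common ancestor with S13.

S13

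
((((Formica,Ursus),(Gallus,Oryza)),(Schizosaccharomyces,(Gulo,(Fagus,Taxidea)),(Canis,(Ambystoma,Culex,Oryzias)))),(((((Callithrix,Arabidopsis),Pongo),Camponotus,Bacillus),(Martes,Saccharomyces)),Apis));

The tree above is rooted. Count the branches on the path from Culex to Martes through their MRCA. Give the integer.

The MRCA of Culex and Martes is the root of the tree.
From Culex up to that node: 5 branches. From Martes up to the same node: 4 branches. Total: 5 + 4 = 9.

9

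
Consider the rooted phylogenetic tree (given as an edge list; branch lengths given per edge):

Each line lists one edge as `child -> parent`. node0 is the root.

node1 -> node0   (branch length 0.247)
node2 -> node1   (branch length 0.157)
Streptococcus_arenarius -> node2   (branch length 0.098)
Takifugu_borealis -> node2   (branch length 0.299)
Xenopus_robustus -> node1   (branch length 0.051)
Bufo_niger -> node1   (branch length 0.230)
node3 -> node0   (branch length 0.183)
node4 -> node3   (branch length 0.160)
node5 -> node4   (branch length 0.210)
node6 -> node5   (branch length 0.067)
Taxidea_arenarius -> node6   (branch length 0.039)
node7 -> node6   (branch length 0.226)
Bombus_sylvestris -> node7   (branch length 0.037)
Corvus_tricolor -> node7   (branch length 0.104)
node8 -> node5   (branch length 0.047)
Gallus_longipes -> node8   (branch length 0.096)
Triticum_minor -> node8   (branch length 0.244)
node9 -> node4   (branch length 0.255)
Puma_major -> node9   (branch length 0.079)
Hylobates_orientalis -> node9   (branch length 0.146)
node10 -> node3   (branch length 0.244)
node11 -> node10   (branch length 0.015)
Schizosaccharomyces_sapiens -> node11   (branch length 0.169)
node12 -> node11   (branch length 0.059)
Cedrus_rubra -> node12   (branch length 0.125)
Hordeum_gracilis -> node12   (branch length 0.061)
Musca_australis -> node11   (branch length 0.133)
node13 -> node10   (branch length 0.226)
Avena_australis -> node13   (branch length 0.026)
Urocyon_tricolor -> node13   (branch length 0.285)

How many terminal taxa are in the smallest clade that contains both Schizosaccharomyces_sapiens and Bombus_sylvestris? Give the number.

The MRCA of Schizosaccharomyces_sapiens and Bombus_sylvestris is the node subtending ((((Taxidea_arenarius,(Bombus_sylvestris,Corvus_tricolor)),(Gallus_longipes,Triticum_minor)),(Puma_major,Hylobates_orientalis)),((Schizosaccharomyces_sapiens,(Cedrus_rubra,Hordeum_gracilis),Musca_australis),(Avena_australis,Urocyon_tricolor))).
That clade contains 13 terminal taxa: Avena_australis, Bombus_sylvestris, Cedrus_rubra, Corvus_tricolor, Gallus_longipes, Hordeum_gracilis, Hylobates_orientalis, Musca_australis, Puma_major, Schizosaccharomyces_sapiens, Taxidea_arenarius, Triticum_minor, Urocyon_tricolor.

13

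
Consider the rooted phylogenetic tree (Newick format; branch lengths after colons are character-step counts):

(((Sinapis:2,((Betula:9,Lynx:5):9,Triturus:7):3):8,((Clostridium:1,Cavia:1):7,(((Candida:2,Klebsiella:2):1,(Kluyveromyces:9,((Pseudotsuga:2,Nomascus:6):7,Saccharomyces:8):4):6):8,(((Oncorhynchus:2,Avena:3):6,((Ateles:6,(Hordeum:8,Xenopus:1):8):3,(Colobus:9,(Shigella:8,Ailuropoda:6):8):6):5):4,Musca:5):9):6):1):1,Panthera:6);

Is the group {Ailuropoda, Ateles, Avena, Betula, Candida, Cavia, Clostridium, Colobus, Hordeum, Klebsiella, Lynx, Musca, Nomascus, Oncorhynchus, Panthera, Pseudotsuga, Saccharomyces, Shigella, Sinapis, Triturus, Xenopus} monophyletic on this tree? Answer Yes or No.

No

The MRCA of the listed taxa is the root, so the smallest clade containing them is the whole tree.
That clade also contains Kluyveromyces, which is not in the proposed group, so the group is not monophyletic.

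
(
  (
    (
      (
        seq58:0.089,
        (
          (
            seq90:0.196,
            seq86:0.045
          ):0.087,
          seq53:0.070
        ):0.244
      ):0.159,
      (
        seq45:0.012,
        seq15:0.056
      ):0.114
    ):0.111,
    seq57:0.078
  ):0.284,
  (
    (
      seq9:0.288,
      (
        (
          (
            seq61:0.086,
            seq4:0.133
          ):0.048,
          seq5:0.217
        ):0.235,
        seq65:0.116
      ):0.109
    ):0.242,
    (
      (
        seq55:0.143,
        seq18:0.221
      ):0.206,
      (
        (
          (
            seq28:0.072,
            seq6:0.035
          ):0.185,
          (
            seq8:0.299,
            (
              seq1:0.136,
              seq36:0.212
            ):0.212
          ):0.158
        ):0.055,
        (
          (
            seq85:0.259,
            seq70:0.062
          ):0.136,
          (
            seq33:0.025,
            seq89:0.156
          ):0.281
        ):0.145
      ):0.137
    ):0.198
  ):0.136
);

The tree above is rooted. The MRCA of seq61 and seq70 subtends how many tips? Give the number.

16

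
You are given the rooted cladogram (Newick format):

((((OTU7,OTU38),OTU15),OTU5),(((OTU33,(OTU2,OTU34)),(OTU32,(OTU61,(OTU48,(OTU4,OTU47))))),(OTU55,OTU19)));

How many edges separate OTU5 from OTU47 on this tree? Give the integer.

9

The MRCA of OTU5 and OTU47 is the root of the tree.
From OTU5 up to that node: 2 branches. From OTU47 up to the same node: 7 branches. Total: 2 + 7 = 9.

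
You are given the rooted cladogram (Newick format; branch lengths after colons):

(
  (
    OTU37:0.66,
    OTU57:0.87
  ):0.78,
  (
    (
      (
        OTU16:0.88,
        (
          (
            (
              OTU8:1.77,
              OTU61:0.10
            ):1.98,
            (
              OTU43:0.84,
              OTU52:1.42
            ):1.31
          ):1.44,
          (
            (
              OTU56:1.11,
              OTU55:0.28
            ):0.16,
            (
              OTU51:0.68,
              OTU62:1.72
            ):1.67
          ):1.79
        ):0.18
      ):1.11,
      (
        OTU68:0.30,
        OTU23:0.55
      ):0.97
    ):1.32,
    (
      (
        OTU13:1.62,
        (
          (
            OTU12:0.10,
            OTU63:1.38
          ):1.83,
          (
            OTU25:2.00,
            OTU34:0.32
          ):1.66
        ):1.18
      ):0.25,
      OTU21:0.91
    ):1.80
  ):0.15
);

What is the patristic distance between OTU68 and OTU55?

4.79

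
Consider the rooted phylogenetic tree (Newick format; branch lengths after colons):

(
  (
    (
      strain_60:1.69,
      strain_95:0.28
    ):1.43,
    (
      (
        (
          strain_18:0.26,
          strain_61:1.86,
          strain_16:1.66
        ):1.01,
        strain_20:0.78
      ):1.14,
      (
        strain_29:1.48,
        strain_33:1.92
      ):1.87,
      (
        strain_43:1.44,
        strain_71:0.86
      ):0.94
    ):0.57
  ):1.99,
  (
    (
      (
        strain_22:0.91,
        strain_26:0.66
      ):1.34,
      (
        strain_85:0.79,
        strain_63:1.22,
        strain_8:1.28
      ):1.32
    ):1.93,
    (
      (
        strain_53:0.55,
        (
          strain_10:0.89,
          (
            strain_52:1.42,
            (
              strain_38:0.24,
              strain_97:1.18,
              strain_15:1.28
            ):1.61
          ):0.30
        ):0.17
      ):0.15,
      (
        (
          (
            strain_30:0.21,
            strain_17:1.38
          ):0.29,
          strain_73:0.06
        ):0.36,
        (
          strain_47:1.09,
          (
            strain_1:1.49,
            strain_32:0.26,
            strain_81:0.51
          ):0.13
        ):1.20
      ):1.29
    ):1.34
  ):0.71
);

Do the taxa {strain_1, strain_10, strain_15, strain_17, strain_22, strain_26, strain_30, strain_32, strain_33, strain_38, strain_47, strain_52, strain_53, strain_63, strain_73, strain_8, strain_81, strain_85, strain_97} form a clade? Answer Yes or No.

The MRCA of the listed taxa is the root, so the smallest clade containing them is the whole tree.
That clade also contains strain_16, strain_18, strain_20, strain_29, strain_43, strain_60, strain_61, strain_71, strain_95, which are not in the proposed group, so the group is not monophyletic.

No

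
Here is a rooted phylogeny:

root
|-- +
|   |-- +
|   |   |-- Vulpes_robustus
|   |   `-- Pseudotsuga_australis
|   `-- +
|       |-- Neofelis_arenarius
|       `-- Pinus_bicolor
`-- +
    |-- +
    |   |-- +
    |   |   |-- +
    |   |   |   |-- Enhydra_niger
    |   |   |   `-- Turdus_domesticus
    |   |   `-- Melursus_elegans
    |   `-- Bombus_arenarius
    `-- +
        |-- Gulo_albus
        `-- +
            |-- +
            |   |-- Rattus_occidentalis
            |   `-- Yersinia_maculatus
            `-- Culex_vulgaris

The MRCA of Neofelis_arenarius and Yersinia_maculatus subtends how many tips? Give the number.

The MRCA of Neofelis_arenarius and Yersinia_maculatus is the root, so the clade is the entire tree.
That clade contains 12 terminal taxa: Bombus_arenarius, Culex_vulgaris, Enhydra_niger, Gulo_albus, Melursus_elegans, Neofelis_arenarius, Pinus_bicolor, Pseudotsuga_australis, Rattus_occidentalis, Turdus_domesticus, Vulpes_robustus, Yersinia_maculatus.

12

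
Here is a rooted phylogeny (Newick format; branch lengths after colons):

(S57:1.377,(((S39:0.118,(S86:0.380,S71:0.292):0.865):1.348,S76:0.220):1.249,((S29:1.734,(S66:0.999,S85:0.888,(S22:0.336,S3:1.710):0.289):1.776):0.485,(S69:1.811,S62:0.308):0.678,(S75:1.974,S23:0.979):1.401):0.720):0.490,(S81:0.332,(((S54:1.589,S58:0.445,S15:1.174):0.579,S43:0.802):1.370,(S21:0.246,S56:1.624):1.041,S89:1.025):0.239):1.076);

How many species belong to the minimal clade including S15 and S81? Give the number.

The MRCA of S15 and S81 is the node subtending (S81,(((S54,S58,S15),S43),(S21,S56),S89)).
That clade contains 8 terminal taxa: S15, S21, S43, S54, S56, S58, S81, S89.

8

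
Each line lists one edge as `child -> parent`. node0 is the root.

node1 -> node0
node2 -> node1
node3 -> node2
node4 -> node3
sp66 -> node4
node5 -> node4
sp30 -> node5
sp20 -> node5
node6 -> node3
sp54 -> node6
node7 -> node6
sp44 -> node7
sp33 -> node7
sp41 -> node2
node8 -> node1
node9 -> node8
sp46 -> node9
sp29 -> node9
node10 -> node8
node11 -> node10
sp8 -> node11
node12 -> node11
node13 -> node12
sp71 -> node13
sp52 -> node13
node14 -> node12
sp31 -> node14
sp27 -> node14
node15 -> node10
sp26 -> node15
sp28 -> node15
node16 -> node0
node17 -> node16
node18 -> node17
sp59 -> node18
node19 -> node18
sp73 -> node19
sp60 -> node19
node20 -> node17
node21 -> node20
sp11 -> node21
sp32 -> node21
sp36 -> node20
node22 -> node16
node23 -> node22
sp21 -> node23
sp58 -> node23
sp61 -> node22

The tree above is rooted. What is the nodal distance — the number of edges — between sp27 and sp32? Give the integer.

12

The MRCA of sp27 and sp32 is the root of the tree.
From sp27 up to that node: 7 branches. From sp32 up to the same node: 5 branches. Total: 7 + 5 = 12.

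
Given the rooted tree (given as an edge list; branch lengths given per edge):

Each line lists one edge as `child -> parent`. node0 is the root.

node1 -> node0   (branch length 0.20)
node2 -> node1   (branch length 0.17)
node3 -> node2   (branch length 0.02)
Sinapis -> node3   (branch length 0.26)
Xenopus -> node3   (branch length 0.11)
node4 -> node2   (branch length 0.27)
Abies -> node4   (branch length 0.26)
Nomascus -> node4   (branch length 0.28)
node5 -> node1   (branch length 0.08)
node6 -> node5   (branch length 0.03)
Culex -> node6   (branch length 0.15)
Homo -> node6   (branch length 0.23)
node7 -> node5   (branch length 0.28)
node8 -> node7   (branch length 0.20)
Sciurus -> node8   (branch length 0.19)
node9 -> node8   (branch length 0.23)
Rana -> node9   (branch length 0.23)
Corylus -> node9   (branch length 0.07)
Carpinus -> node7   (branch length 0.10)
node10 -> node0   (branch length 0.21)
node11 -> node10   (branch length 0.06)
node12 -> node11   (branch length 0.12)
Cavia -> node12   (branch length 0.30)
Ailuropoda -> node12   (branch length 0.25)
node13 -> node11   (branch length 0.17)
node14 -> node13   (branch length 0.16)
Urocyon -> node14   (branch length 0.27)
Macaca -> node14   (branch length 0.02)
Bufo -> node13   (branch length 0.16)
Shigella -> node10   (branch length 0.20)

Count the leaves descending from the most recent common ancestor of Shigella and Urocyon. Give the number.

The MRCA of Shigella and Urocyon is the node subtending (((Cavia,Ailuropoda),((Urocyon,Macaca),Bufo)),Shigella).
That clade contains 6 terminal taxa: Ailuropoda, Bufo, Cavia, Macaca, Shigella, Urocyon.

6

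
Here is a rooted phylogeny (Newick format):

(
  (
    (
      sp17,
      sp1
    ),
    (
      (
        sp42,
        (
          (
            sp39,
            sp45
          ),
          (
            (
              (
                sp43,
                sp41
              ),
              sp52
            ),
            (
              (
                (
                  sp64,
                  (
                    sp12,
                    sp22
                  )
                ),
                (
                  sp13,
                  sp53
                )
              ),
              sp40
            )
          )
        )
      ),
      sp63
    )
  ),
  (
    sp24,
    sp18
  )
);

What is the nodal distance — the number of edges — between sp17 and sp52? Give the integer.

The MRCA of sp17 and sp52 is the node subtending ((sp17,sp1),((sp42,((sp39,sp45),(((sp43,sp41),sp52),(((sp64,(sp12,sp22)),(sp13,sp53)),sp40)))),sp63)).
From sp17 up to that node: 2 branches. From sp52 up to the same node: 6 branches. Total: 2 + 6 = 8.

8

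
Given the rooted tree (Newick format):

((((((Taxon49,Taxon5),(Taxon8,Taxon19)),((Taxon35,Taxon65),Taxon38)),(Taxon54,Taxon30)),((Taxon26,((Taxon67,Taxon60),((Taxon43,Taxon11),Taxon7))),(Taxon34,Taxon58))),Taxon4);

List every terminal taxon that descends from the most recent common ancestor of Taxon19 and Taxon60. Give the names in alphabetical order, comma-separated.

Tracing Taxon19: it sits inside (Taxon8,Taxon19).
Tracing Taxon60: it sits inside (Taxon67,Taxon60).
The smallest clade enclosing both is (((((Taxon49,Taxon5),(Taxon8,Taxon19)),((Taxon35,Taxon65),Taxon38)),(Taxon54,Taxon30)),((Taxon26,((Taxon67,Taxon60),((Taxon43,Taxon11),Taxon7))),(Taxon34,Taxon58))); the answer is its 17 terminal taxa in alphabetical order.

Taxon11, Taxon19, Taxon26, Taxon30, Taxon34, Taxon35, Taxon38, Taxon43, Taxon49, Taxon5, Taxon54, Taxon58, Taxon60, Taxon65, Taxon67, Taxon7, Taxon8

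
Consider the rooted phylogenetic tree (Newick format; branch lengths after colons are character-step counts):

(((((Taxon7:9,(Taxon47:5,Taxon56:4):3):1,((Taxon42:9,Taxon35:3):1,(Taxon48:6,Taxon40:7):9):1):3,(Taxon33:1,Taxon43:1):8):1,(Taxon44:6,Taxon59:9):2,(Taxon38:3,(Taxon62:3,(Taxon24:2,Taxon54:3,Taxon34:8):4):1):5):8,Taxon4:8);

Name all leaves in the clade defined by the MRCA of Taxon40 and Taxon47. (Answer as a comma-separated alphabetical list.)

Tracing Taxon40: it sits inside (Taxon48,Taxon40).
Tracing Taxon47: it sits inside (Taxon47,Taxon56).
The smallest clade enclosing both is ((Taxon7,(Taxon47,Taxon56)),((Taxon42,Taxon35),(Taxon48,Taxon40))); the answer is its 7 terminal taxa in alphabetical order.

Taxon35, Taxon40, Taxon42, Taxon47, Taxon48, Taxon56, Taxon7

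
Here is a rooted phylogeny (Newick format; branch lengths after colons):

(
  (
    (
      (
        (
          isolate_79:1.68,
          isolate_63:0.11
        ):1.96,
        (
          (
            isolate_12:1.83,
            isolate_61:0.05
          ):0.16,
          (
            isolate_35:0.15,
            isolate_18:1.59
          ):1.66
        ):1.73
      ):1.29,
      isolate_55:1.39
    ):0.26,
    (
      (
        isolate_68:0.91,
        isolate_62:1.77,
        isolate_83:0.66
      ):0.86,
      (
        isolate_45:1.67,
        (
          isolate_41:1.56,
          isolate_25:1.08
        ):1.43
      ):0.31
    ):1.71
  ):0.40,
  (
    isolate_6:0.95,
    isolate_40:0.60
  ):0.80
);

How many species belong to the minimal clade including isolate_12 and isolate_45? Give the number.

13

The MRCA of isolate_12 and isolate_45 is the node subtending ((((isolate_79,isolate_63),((isolate_12,isolate_61),(isolate_35,isolate_18))),isolate_55),((isolate_68,isolate_62,isolate_83),(isolate_45,(isolate_41,isolate_25)))).
That clade contains 13 terminal taxa: isolate_12, isolate_18, isolate_25, isolate_35, isolate_41, isolate_45, isolate_55, isolate_61, isolate_62, isolate_63, isolate_68, isolate_79, isolate_83.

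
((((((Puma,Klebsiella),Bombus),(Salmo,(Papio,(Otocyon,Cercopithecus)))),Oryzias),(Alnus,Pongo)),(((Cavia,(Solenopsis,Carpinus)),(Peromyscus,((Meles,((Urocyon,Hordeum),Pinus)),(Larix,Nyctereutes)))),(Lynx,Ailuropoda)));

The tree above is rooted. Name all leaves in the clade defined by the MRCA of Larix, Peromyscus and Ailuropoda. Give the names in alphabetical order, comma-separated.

Tracing Larix: it sits inside (Larix,Nyctereutes).
Tracing Peromyscus: it sits inside (Peromyscus,((Meles,((Urocyon,Hordeum),Pinus)),(Larix,Nyctereutes))).
Tracing Ailuropoda: it sits inside (Lynx,Ailuropoda).
The smallest clade enclosing all 3 is (((Cavia,(Solenopsis,Carpinus)),(Peromyscus,((Meles,((Urocyon,Hordeum),Pinus)),(Larix,Nyctereutes)))),(Lynx,Ailuropoda)); the answer is its 12 terminal taxa in alphabetical order.

Ailuropoda, Carpinus, Cavia, Hordeum, Larix, Lynx, Meles, Nyctereutes, Peromyscus, Pinus, Solenopsis, Urocyon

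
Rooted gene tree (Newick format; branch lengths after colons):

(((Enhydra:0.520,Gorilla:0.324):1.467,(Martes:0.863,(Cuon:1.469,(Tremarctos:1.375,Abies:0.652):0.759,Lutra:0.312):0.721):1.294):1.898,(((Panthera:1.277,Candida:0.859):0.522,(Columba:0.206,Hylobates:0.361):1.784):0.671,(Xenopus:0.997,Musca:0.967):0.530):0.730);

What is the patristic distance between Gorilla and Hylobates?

7.235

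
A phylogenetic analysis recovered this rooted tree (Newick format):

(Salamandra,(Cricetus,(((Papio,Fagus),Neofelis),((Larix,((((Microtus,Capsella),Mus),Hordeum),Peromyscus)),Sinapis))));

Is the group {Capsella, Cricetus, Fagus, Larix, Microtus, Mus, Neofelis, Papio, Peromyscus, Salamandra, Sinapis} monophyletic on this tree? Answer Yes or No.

The MRCA of the listed taxa is the root, so the smallest clade containing them is the whole tree.
That clade also contains Hordeum, which is not in the proposed group, so the group is not monophyletic.

No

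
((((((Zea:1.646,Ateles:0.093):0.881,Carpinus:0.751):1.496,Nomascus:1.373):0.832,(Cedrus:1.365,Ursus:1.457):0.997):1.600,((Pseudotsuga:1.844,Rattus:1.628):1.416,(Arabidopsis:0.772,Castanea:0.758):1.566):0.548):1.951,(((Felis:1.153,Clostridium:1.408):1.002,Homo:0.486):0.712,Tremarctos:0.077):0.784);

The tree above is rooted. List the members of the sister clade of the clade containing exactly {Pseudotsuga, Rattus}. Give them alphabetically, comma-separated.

Arabidopsis, Castanea

The clade containing exactly {Pseudotsuga, Rattus} attaches to the tree at the node subtending ((Pseudotsuga,Rattus),(Arabidopsis,Castanea)).
The other lineage descending from that same node — the sister group — is (Arabidopsis,Castanea); its 2 tips in alphabetical order are the answer.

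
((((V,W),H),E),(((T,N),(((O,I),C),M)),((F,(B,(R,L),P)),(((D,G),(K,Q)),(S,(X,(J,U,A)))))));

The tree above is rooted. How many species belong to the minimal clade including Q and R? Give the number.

14

The MRCA of Q and R is the node subtending ((F,(B,(R,L),P)),(((D,G),(K,Q)),(S,(X,(J,U,A))))).
That clade contains 14 terminal taxa: A, B, D, F, G, J, K, L, P, Q, R, S, U, X.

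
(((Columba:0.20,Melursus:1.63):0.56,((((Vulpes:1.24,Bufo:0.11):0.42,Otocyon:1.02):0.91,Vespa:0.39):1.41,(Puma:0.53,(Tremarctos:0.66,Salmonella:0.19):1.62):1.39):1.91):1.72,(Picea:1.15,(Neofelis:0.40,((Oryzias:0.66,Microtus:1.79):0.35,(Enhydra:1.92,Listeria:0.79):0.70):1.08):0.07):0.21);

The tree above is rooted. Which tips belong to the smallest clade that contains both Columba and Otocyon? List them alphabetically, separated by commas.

Tracing Columba: it sits inside (Columba,Melursus).
Tracing Otocyon: it sits inside ((Vulpes,Bufo),Otocyon).
The smallest clade enclosing both is ((Columba,Melursus),((((Vulpes,Bufo),Otocyon),Vespa),(Puma,(Tremarctos,Salmonella)))); the answer is its 9 terminal taxa in alphabetical order.

Bufo, Columba, Melursus, Otocyon, Puma, Salmonella, Tremarctos, Vespa, Vulpes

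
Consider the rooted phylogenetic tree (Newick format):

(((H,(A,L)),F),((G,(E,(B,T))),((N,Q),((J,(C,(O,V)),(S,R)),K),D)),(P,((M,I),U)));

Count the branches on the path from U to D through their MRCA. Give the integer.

The MRCA of U and D is the root of the tree.
From U up to that node: 3 branches. From D up to the same node: 3 branches. Total: 3 + 3 = 6.

6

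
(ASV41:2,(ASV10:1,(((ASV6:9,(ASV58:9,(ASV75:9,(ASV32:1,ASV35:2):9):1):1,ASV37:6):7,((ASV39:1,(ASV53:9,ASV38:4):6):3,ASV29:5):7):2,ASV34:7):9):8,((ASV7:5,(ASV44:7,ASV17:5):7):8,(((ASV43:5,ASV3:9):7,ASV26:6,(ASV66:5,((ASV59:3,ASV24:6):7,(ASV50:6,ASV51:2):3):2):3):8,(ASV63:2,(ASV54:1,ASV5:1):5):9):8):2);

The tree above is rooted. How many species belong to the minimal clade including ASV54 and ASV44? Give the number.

The MRCA of ASV54 and ASV44 is the node subtending ((ASV7,(ASV44,ASV17)),(((ASV43,ASV3),ASV26,(ASV66,((ASV59,ASV24),(ASV50,ASV51)))),(ASV63,(ASV54,ASV5)))).
That clade contains 14 terminal taxa: ASV17, ASV24, ASV26, ASV3, ASV43, ASV44, ASV5, ASV50, ASV51, ASV54, ASV59, ASV63, ASV66, ASV7.

14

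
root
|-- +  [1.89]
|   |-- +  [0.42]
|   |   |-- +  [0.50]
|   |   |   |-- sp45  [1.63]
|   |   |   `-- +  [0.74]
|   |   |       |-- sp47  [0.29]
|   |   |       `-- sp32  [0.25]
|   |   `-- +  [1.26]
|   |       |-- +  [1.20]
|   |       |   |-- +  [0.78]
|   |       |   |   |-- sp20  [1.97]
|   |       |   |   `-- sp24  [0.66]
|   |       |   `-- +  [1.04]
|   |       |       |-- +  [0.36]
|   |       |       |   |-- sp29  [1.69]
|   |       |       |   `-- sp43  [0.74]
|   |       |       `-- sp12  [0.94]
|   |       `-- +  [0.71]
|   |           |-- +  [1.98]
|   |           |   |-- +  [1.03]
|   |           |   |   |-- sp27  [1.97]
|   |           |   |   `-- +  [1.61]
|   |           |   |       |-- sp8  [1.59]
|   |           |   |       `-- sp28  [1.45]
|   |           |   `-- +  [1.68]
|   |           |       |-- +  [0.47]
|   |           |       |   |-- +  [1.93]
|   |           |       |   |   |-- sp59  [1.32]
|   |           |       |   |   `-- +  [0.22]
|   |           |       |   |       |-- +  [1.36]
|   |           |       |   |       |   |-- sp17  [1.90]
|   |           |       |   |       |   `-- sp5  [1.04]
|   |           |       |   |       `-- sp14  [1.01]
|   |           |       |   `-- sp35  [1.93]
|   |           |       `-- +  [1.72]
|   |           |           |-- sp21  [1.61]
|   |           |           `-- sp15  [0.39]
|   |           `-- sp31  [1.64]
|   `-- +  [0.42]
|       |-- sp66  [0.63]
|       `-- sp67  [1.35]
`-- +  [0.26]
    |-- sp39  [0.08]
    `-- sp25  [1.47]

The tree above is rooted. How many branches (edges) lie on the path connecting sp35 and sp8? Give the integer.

6

The MRCA of sp35 and sp8 is the node subtending ((sp27,(sp8,sp28)),(((sp59,((sp17,sp5),sp14)),sp35),(sp21,sp15))).
From sp35 up to that node: 3 branches. From sp8 up to the same node: 3 branches. Total: 3 + 3 = 6.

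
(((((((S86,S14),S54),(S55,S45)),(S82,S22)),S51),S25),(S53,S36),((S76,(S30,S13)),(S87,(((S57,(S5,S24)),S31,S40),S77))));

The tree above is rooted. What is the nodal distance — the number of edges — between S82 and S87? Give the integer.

The MRCA of S82 and S87 is the root of the tree.
From S82 up to that node: 5 branches. From S87 up to the same node: 3 branches. Total: 5 + 3 = 8.

8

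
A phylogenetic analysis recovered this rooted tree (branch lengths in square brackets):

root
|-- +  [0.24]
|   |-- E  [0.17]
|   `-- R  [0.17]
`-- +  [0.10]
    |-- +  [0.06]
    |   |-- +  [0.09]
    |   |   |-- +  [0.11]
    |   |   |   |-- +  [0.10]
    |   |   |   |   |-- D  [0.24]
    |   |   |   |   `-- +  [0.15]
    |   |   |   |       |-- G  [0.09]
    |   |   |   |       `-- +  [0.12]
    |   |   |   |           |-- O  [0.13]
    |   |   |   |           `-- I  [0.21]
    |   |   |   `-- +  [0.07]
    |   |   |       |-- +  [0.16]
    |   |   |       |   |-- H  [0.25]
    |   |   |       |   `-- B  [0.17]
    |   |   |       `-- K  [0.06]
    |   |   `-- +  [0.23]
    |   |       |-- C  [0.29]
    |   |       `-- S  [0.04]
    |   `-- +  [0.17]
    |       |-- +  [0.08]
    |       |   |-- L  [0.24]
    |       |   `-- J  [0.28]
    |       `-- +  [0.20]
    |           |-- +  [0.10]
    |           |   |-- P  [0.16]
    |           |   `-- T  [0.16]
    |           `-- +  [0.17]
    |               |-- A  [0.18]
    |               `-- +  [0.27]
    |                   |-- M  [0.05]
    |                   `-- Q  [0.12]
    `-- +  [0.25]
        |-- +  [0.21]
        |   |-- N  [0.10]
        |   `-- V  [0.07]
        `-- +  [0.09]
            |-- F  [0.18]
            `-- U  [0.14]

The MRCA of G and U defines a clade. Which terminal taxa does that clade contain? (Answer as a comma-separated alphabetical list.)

Tracing G: it sits inside (G,(O,I)).
Tracing U: it sits inside (F,U).
The smallest clade enclosing both is (((((D,(G,(O,I))),((H,B),K)),(C,S)),((L,J),((P,T),(A,(M,Q))))),((N,V),(F,U))); the answer is its 20 terminal taxa in alphabetical order.

A, B, C, D, F, G, H, I, J, K, L, M, N, O, P, Q, S, T, U, V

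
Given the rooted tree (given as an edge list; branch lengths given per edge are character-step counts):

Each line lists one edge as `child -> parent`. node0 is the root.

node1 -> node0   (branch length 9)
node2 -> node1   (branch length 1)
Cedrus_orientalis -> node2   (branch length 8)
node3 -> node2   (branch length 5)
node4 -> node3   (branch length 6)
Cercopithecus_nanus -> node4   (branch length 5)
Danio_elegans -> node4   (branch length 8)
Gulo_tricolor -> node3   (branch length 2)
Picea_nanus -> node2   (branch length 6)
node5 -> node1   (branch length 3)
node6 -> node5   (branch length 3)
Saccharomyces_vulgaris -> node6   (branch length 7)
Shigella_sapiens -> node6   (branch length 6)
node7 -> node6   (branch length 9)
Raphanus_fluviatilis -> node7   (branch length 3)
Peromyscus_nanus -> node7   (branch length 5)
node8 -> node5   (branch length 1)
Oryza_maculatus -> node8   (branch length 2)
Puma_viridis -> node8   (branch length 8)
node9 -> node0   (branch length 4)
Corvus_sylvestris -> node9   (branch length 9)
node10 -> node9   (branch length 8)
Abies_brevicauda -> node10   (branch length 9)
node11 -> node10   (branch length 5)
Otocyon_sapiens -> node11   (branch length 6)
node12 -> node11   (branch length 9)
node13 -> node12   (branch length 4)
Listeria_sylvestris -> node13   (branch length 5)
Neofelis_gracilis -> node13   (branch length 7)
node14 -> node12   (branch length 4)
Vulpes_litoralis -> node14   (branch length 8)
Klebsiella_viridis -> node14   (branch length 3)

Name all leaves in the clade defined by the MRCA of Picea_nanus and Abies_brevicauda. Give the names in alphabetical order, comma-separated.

Tracing Picea_nanus: it sits inside (Cedrus_orientalis,((Cercopithecus_nanus,Danio_elegans),Gulo_tricolor),Picea_nanus).
Tracing Abies_brevicauda: it sits inside (Abies_brevicauda,(Otocyon_sapiens,((Listeria_sylvestris,Neofelis_gracilis),(Vulpes_litoralis,Klebsiella_viridis)))).
The smallest clade enclosing both is the whole tree (their MRCA is the root), so the answer is all 18 tips in alphabetical order.

Abies_brevicauda, Cedrus_orientalis, Cercopithecus_nanus, Corvus_sylvestris, Danio_elegans, Gulo_tricolor, Klebsiella_viridis, Listeria_sylvestris, Neofelis_gracilis, Oryza_maculatus, Otocyon_sapiens, Peromyscus_nanus, Picea_nanus, Puma_viridis, Raphanus_fluviatilis, Saccharomyces_vulgaris, Shigella_sapiens, Vulpes_litoralis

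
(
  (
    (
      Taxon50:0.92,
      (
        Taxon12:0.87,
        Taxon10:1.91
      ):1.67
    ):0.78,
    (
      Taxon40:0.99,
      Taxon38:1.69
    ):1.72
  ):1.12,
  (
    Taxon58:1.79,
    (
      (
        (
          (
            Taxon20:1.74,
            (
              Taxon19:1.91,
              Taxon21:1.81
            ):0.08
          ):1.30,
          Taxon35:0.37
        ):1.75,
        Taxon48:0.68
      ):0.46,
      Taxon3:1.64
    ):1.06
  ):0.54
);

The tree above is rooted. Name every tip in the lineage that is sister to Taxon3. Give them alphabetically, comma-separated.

Taxon19, Taxon20, Taxon21, Taxon35, Taxon48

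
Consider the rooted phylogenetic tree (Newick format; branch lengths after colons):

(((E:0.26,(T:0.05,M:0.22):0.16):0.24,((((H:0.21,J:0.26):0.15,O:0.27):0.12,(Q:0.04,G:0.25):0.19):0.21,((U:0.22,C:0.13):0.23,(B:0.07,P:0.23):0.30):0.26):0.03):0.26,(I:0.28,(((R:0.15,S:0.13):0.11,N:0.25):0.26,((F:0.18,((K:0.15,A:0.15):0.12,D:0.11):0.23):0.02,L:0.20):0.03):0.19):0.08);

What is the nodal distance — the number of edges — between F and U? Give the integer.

10

The MRCA of F and U is the root of the tree.
From F up to that node: 5 branches. From U up to the same node: 5 branches. Total: 5 + 5 = 10.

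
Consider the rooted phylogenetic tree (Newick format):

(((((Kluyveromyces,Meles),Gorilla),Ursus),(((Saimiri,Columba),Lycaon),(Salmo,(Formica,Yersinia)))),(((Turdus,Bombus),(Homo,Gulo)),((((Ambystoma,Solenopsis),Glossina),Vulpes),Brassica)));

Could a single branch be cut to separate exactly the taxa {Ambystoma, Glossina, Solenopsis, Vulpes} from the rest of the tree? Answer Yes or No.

Yes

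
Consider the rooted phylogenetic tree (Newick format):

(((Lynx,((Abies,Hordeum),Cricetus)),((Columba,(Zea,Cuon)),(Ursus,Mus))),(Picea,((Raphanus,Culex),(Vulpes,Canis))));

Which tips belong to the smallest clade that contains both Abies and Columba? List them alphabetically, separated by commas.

Tracing Abies: it sits inside (Abies,Hordeum).
Tracing Columba: it sits inside (Columba,(Zea,Cuon)).
The smallest clade enclosing both is ((Lynx,((Abies,Hordeum),Cricetus)),((Columba,(Zea,Cuon)),(Ursus,Mus))); the answer is its 9 terminal taxa in alphabetical order.

Abies, Columba, Cricetus, Cuon, Hordeum, Lynx, Mus, Ursus, Zea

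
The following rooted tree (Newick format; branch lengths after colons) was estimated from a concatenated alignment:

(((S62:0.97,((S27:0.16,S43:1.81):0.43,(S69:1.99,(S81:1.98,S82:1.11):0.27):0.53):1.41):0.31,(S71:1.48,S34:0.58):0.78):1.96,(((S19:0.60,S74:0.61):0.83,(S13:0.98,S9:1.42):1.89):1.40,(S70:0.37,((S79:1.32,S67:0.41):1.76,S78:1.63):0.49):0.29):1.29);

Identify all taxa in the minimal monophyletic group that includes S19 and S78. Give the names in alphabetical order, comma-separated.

S13, S19, S67, S70, S74, S78, S79, S9

Tracing S19: it sits inside (S19,S74).
Tracing S78: it sits inside ((S79,S67),S78).
The smallest clade enclosing both is (((S19,S74),(S13,S9)),(S70,((S79,S67),S78))); the answer is its 8 terminal taxa in alphabetical order.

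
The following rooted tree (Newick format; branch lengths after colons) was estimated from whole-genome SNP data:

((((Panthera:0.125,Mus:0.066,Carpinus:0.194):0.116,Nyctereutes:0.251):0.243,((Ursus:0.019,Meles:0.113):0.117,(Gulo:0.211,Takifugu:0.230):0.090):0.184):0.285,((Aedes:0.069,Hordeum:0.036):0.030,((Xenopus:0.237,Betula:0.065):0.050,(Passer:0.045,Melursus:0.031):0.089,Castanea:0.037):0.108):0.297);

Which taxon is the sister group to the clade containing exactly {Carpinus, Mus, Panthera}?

Nyctereutes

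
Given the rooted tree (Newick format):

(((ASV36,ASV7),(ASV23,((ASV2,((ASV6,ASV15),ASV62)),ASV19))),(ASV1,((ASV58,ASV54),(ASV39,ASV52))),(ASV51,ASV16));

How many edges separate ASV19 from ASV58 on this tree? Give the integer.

The MRCA of ASV19 and ASV58 is the root of the tree.
From ASV19 up to that node: 4 branches. From ASV58 up to the same node: 4 branches. Total: 4 + 4 = 8.

8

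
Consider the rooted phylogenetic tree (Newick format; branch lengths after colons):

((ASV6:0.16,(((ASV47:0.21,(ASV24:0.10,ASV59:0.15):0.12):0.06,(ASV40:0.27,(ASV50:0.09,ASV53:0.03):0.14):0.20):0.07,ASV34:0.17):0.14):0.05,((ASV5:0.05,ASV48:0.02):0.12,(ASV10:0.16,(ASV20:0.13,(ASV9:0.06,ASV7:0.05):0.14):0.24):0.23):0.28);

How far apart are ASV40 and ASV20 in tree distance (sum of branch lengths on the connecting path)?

1.61

The path runs ASV40 → … → MRCA → … → ASV20; the MRCA is the root of the tree.
Branch lengths along that path: 0.27 + 0.20 + 0.07 + 0.14 + 0.05 + 0.28 + 0.23 + 0.24 + 0.13 = 1.61.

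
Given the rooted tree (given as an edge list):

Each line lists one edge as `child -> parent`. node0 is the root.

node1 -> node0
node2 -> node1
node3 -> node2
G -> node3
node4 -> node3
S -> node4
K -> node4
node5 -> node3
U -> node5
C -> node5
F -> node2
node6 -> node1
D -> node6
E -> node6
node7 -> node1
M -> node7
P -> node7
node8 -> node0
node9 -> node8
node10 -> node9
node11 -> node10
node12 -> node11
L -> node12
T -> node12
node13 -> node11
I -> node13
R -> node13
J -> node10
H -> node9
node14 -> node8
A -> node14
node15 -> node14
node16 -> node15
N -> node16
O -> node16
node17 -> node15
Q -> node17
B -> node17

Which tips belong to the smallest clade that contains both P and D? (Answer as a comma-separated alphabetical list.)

C, D, E, F, G, K, M, P, S, U

Tracing P: it sits inside (M,P).
Tracing D: it sits inside (D,E).
The smallest clade enclosing both is (((G,(S,K),(U,C)),F),(D,E),(M,P)); the answer is its 10 terminal taxa in alphabetical order.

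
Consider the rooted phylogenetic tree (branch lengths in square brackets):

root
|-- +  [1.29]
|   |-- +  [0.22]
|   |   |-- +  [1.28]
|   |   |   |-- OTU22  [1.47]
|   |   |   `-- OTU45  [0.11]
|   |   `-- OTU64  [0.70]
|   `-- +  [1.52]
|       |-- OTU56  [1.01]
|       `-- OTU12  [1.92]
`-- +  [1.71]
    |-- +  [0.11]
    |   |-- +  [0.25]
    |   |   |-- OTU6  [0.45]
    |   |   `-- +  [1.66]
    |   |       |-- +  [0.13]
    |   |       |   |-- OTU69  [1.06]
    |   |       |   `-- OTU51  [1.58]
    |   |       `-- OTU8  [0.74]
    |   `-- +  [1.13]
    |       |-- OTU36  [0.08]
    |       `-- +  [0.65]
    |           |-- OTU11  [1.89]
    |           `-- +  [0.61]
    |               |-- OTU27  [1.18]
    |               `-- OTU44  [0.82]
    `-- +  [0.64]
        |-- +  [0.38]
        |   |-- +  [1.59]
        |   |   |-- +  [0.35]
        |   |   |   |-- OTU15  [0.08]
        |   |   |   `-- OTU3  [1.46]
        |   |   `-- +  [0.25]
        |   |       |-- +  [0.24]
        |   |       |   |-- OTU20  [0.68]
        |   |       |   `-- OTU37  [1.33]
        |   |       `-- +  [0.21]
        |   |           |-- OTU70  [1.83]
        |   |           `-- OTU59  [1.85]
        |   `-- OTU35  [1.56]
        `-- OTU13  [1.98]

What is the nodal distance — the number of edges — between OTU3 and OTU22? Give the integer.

10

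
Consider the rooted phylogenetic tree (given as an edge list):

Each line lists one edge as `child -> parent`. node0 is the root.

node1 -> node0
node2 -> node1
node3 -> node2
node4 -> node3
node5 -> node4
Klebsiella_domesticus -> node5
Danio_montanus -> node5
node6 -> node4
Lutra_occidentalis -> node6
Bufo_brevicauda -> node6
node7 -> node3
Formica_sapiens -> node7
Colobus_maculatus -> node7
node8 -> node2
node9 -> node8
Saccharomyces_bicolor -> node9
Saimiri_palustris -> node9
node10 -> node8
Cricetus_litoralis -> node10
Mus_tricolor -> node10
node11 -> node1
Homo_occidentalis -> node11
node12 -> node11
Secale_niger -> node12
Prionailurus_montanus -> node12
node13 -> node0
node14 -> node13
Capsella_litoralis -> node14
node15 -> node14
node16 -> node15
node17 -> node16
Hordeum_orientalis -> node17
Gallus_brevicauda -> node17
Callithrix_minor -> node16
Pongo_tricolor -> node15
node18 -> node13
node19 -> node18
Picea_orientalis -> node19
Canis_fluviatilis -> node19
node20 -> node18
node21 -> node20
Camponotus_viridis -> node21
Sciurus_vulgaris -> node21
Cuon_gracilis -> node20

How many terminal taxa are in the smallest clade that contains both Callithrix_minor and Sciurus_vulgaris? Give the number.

The MRCA of Callithrix_minor and Sciurus_vulgaris is the node subtending ((Capsella_litoralis,(((Hordeum_orientalis,Gallus_brevicauda),Callithrix_minor),Pongo_tricolor)),((Picea_orientalis,Canis_fluviatilis),((Camponotus_viridis,Sciurus_vulgaris),Cuon_gracilis))).
That clade contains 10 terminal taxa: Callithrix_minor, Camponotus_viridis, Canis_fluviatilis, Capsella_litoralis, Cuon_gracilis, Gallus_brevicauda, Hordeum_orientalis, Picea_orientalis, Pongo_tricolor, Sciurus_vulgaris.

10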